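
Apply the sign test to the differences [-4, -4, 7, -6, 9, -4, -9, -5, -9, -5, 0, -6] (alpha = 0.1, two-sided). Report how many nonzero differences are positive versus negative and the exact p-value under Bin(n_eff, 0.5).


Step 1: Discard zero differences. Original n = 12; n_eff = number of nonzero differences = 11.
Nonzero differences (with sign): -4, -4, +7, -6, +9, -4, -9, -5, -9, -5, -6
Step 2: Count signs: positive = 2, negative = 9.
Step 3: Under H0: P(positive) = 0.5, so the number of positives S ~ Bin(11, 0.5).
Step 4: Two-sided exact p-value = sum of Bin(11,0.5) probabilities at or below the observed probability = 0.065430.
Step 5: alpha = 0.1. reject H0.

n_eff = 11, pos = 2, neg = 9, p = 0.065430, reject H0.


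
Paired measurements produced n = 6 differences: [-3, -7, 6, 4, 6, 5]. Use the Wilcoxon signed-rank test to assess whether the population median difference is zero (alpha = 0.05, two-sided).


Step 1: Drop any zero differences (none here) and take |d_i|.
|d| = [3, 7, 6, 4, 6, 5]
Step 2: Midrank |d_i| (ties get averaged ranks).
ranks: |3|->1, |7|->6, |6|->4.5, |4|->2, |6|->4.5, |5|->3
Step 3: Attach original signs; sum ranks with positive sign and with negative sign.
W+ = 4.5 + 2 + 4.5 + 3 = 14
W- = 1 + 6 = 7
(Check: W+ + W- = 21 should equal n(n+1)/2 = 21.)
Step 4: Test statistic W = min(W+, W-) = 7.
Step 5: Ties in |d|, so use the tie-corrected normal approximation.
        E[W] = n(n+1)/4 = 6*7/4 = 10.5.
        Tie groups: |d|=6 (t=2); sum(t^3 - t) = 6.
        Var[W] = n(n+1)(2n+1)/24 - sum(t^3-t)/48 = 546/24 - 6/48 = 22.625.
        z = (W - E[W]) / sqrt(Var[W]) = (7 - 10.5) / 4.7566 = -0.7358.
        Two-sided p = 2*Phi(z) = 0.461838.
Step 6: alpha = 0.05. fail to reject H0.

W+ = 14, W- = 7, W = min = 7, p = 0.461838, fail to reject H0.


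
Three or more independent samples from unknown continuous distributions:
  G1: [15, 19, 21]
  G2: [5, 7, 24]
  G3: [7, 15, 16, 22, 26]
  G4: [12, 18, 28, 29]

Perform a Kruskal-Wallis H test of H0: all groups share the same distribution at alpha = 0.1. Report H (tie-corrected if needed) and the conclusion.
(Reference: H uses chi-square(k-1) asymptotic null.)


Step 1: Combine all N = 15 observations and assign midranks.
sorted (value, group, rank): (5,G2,1), (7,G2,2.5), (7,G3,2.5), (12,G4,4), (15,G1,5.5), (15,G3,5.5), (16,G3,7), (18,G4,8), (19,G1,9), (21,G1,10), (22,G3,11), (24,G2,12), (26,G3,13), (28,G4,14), (29,G4,15)
Step 2: Sum ranks within each group.
R_1 = 24.5 (n_1 = 3)
R_2 = 15.5 (n_2 = 3)
R_3 = 39 (n_3 = 5)
R_4 = 41 (n_4 = 4)
Step 3: H = 12/(N(N+1)) * sum(R_i^2/n_i) - 3(N+1)
     = 12/(15*16) * (24.5^2/3 + 15.5^2/3 + 39^2/5 + 41^2/4) - 3*16
     = 0.050000 * 1004.62 - 48
     = 2.230833.
Step 4: Ties present; correction factor C = 1 - 12/(15^3 - 15) = 0.996429. Corrected H = 2.230833 / 0.996429 = 2.238829.
Step 5: Under H0, H ~ chi^2(3); p-value = 0.524341.
Step 6: alpha = 0.1. fail to reject H0.

H = 2.2388, df = 3, p = 0.524341, fail to reject H0.


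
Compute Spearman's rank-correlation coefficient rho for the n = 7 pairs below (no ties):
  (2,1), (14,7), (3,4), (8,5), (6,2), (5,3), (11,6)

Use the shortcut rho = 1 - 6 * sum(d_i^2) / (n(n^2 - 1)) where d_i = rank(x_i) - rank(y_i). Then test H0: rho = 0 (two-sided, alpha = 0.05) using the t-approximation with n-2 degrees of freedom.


Step 1: Rank x and y separately (midranks; no ties here).
rank(x): 2->1, 14->7, 3->2, 8->5, 6->4, 5->3, 11->6
rank(y): 1->1, 7->7, 4->4, 5->5, 2->2, 3->3, 6->6
Step 2: d_i = R_x(i) - R_y(i); compute d_i^2.
  (1-1)^2=0, (7-7)^2=0, (2-4)^2=4, (5-5)^2=0, (4-2)^2=4, (3-3)^2=0, (6-6)^2=0
sum(d^2) = 8.
Step 3: rho = 1 - 6*8 / (7*(7^2 - 1)) = 1 - 48/336 = 0.857143.
Step 4: Under H0, t = rho * sqrt((n-2)/(1-rho^2)) = 3.7210 ~ t(5).
Step 5: Two-sided p-value from the t-distribution with 5 df = 0.013697.
Step 6: alpha = 0.05. reject H0.

rho = 0.8571, p = 0.013697, reject H0 at alpha = 0.05.


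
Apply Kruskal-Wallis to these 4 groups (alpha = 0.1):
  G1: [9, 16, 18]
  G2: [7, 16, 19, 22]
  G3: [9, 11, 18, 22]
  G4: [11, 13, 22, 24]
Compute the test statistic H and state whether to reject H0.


Step 1: Combine all N = 15 observations and assign midranks.
sorted (value, group, rank): (7,G2,1), (9,G1,2.5), (9,G3,2.5), (11,G3,4.5), (11,G4,4.5), (13,G4,6), (16,G1,7.5), (16,G2,7.5), (18,G1,9.5), (18,G3,9.5), (19,G2,11), (22,G2,13), (22,G3,13), (22,G4,13), (24,G4,15)
Step 2: Sum ranks within each group.
R_1 = 19.5 (n_1 = 3)
R_2 = 32.5 (n_2 = 4)
R_3 = 29.5 (n_3 = 4)
R_4 = 38.5 (n_4 = 4)
Step 3: H = 12/(N(N+1)) * sum(R_i^2/n_i) - 3(N+1)
     = 12/(15*16) * (19.5^2/3 + 32.5^2/4 + 29.5^2/4 + 38.5^2/4) - 3*16
     = 0.050000 * 978.938 - 48
     = 0.946875.
Step 4: Ties present; correction factor C = 1 - 48/(15^3 - 15) = 0.985714. Corrected H = 0.946875 / 0.985714 = 0.960598.
Step 5: Under H0, H ~ chi^2(3); p-value = 0.810785.
Step 6: alpha = 0.1. fail to reject H0.

H = 0.9606, df = 3, p = 0.810785, fail to reject H0.


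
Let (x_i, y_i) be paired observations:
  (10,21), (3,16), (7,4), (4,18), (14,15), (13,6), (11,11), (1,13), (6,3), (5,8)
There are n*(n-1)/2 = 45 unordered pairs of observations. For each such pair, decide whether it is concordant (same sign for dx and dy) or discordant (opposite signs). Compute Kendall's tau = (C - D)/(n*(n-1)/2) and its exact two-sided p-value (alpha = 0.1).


Step 1: Enumerate the 45 unordered pairs (i,j) with i<j and classify each by sign(x_j-x_i) * sign(y_j-y_i).
  (1,2):dx=-7,dy=-5->C; (1,3):dx=-3,dy=-17->C; (1,4):dx=-6,dy=-3->C; (1,5):dx=+4,dy=-6->D
  (1,6):dx=+3,dy=-15->D; (1,7):dx=+1,dy=-10->D; (1,8):dx=-9,dy=-8->C; (1,9):dx=-4,dy=-18->C
  (1,10):dx=-5,dy=-13->C; (2,3):dx=+4,dy=-12->D; (2,4):dx=+1,dy=+2->C; (2,5):dx=+11,dy=-1->D
  (2,6):dx=+10,dy=-10->D; (2,7):dx=+8,dy=-5->D; (2,8):dx=-2,dy=-3->C; (2,9):dx=+3,dy=-13->D
  (2,10):dx=+2,dy=-8->D; (3,4):dx=-3,dy=+14->D; (3,5):dx=+7,dy=+11->C; (3,6):dx=+6,dy=+2->C
  (3,7):dx=+4,dy=+7->C; (3,8):dx=-6,dy=+9->D; (3,9):dx=-1,dy=-1->C; (3,10):dx=-2,dy=+4->D
  (4,5):dx=+10,dy=-3->D; (4,6):dx=+9,dy=-12->D; (4,7):dx=+7,dy=-7->D; (4,8):dx=-3,dy=-5->C
  (4,9):dx=+2,dy=-15->D; (4,10):dx=+1,dy=-10->D; (5,6):dx=-1,dy=-9->C; (5,7):dx=-3,dy=-4->C
  (5,8):dx=-13,dy=-2->C; (5,9):dx=-8,dy=-12->C; (5,10):dx=-9,dy=-7->C; (6,7):dx=-2,dy=+5->D
  (6,8):dx=-12,dy=+7->D; (6,9):dx=-7,dy=-3->C; (6,10):dx=-8,dy=+2->D; (7,8):dx=-10,dy=+2->D
  (7,9):dx=-5,dy=-8->C; (7,10):dx=-6,dy=-3->C; (8,9):dx=+5,dy=-10->D; (8,10):dx=+4,dy=-5->D
  (9,10):dx=-1,dy=+5->D
Step 2: C = 21, D = 24, total pairs = 45.
Step 3: tau = (C - D)/(n(n-1)/2) = (21 - 24)/45 = -0.066667.
Step 4: Exact two-sided p-value (enumerate n! = 3628800 permutations of y under H0): p = 0.861801.
Step 5: alpha = 0.1. fail to reject H0.

tau_b = -0.0667 (C=21, D=24), p = 0.861801, fail to reject H0.


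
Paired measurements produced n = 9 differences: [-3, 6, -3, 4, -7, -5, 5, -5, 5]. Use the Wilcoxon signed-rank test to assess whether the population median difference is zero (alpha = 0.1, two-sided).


Step 1: Drop any zero differences (none here) and take |d_i|.
|d| = [3, 6, 3, 4, 7, 5, 5, 5, 5]
Step 2: Midrank |d_i| (ties get averaged ranks).
ranks: |3|->1.5, |6|->8, |3|->1.5, |4|->3, |7|->9, |5|->5.5, |5|->5.5, |5|->5.5, |5|->5.5
Step 3: Attach original signs; sum ranks with positive sign and with negative sign.
W+ = 8 + 3 + 5.5 + 5.5 = 22
W- = 1.5 + 1.5 + 9 + 5.5 + 5.5 = 23
(Check: W+ + W- = 45 should equal n(n+1)/2 = 45.)
Step 4: Test statistic W = min(W+, W-) = 22.
Step 5: Ties in |d|, so use the tie-corrected normal approximation.
        E[W] = n(n+1)/4 = 9*10/4 = 22.5.
        Tie groups: |d|=3 (t=2), |d|=5 (t=4); sum(t^3 - t) = 66.
        Var[W] = n(n+1)(2n+1)/24 - sum(t^3-t)/48 = 1710/24 - 66/48 = 69.875.
        z = (W - E[W]) / sqrt(Var[W]) = (22 - 22.5) / 8.3591 = -0.0598.
        Two-sided p = 2*Phi(z) = 0.952303.
Step 6: alpha = 0.1. fail to reject H0.

W+ = 22, W- = 23, W = min = 22, p = 0.952303, fail to reject H0.


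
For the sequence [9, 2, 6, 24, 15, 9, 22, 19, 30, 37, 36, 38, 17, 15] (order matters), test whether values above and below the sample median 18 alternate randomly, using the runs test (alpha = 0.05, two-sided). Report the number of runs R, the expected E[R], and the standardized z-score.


Step 1: Compute median = 18; label A = above, B = below.
Labels in order: BBBABBAAAAAABB  (n_A = 7, n_B = 7)
Step 2: Count runs R = 5.
Step 3: Under H0 (random ordering), E[R] = 2*n_A*n_B/(n_A+n_B) + 1 = 2*7*7/14 + 1 = 8.0000.
        Var[R] = 2*n_A*n_B*(2*n_A*n_B - n_A - n_B) / ((n_A+n_B)^2 * (n_A+n_B-1)) = 8232/2548 = 3.2308.
        SD[R] = 1.7974.
Step 4: Continuity-corrected z = (R + 0.5 - E[R]) / SD[R] = (5 + 0.5 - 8.0000) / 1.7974 = -1.3909.
Step 5: Two-sided p-value via normal approximation = 2*(1 - Phi(|z|)) = 0.164264.
Step 6: alpha = 0.05. fail to reject H0.

R = 5, z = -1.3909, p = 0.164264, fail to reject H0.


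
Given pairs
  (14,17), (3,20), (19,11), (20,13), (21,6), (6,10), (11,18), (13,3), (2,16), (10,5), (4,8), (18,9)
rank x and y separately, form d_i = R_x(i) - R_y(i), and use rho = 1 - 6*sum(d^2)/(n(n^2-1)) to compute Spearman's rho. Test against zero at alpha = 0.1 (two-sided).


Step 1: Rank x and y separately (midranks; no ties here).
rank(x): 14->8, 3->2, 19->10, 20->11, 21->12, 6->4, 11->6, 13->7, 2->1, 10->5, 4->3, 18->9
rank(y): 17->10, 20->12, 11->7, 13->8, 6->3, 10->6, 18->11, 3->1, 16->9, 5->2, 8->4, 9->5
Step 2: d_i = R_x(i) - R_y(i); compute d_i^2.
  (8-10)^2=4, (2-12)^2=100, (10-7)^2=9, (11-8)^2=9, (12-3)^2=81, (4-6)^2=4, (6-11)^2=25, (7-1)^2=36, (1-9)^2=64, (5-2)^2=9, (3-4)^2=1, (9-5)^2=16
sum(d^2) = 358.
Step 3: rho = 1 - 6*358 / (12*(12^2 - 1)) = 1 - 2148/1716 = -0.251748.
Step 4: Under H0, t = rho * sqrt((n-2)/(1-rho^2)) = -0.8226 ~ t(10).
Step 5: Two-sided p-value from the t-distribution with 10 df = 0.429919.
Step 6: alpha = 0.1. fail to reject H0.

rho = -0.2517, p = 0.429919, fail to reject H0 at alpha = 0.1.


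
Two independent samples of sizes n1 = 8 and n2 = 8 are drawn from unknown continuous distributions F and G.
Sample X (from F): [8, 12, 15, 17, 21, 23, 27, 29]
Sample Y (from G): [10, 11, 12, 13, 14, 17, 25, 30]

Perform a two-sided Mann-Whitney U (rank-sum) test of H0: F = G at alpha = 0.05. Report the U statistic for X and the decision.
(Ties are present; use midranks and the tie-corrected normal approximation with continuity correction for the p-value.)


Step 1: Combine and sort all 16 observations; assign midranks.
sorted (value, group): (8,X), (10,Y), (11,Y), (12,X), (12,Y), (13,Y), (14,Y), (15,X), (17,X), (17,Y), (21,X), (23,X), (25,Y), (27,X), (29,X), (30,Y)
ranks: 8->1, 10->2, 11->3, 12->4.5, 12->4.5, 13->6, 14->7, 15->8, 17->9.5, 17->9.5, 21->11, 23->12, 25->13, 27->14, 29->15, 30->16
Step 2: Rank sum for X: R1 = 1 + 4.5 + 8 + 9.5 + 11 + 12 + 14 + 15 = 75.
Step 3: U_X = R1 - n1(n1+1)/2 = 75 - 8*9/2 = 75 - 36 = 39.
       U_Y = n1*n2 - U_X = 64 - 39 = 25.
Step 4: Ties are present, so use the tie-corrected normal approximation (with continuity correction) for the p-value.
Step 5: p-value = 0.494201; compare to alpha = 0.05. fail to reject H0.

U_X = 39, p = 0.494201, fail to reject H0 at alpha = 0.05.


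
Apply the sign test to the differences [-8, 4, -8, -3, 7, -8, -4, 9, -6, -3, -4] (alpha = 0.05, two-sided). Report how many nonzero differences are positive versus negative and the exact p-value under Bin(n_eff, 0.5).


Step 1: Discard zero differences. Original n = 11; n_eff = number of nonzero differences = 11.
Nonzero differences (with sign): -8, +4, -8, -3, +7, -8, -4, +9, -6, -3, -4
Step 2: Count signs: positive = 3, negative = 8.
Step 3: Under H0: P(positive) = 0.5, so the number of positives S ~ Bin(11, 0.5).
Step 4: Two-sided exact p-value = sum of Bin(11,0.5) probabilities at or below the observed probability = 0.226562.
Step 5: alpha = 0.05. fail to reject H0.

n_eff = 11, pos = 3, neg = 8, p = 0.226562, fail to reject H0.


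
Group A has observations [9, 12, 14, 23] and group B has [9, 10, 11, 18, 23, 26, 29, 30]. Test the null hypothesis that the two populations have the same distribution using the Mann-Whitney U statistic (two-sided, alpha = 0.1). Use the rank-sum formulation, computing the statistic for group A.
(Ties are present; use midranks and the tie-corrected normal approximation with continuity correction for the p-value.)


Step 1: Combine and sort all 12 observations; assign midranks.
sorted (value, group): (9,X), (9,Y), (10,Y), (11,Y), (12,X), (14,X), (18,Y), (23,X), (23,Y), (26,Y), (29,Y), (30,Y)
ranks: 9->1.5, 9->1.5, 10->3, 11->4, 12->5, 14->6, 18->7, 23->8.5, 23->8.5, 26->10, 29->11, 30->12
Step 2: Rank sum for X: R1 = 1.5 + 5 + 6 + 8.5 = 21.
Step 3: U_X = R1 - n1(n1+1)/2 = 21 - 4*5/2 = 21 - 10 = 11.
       U_Y = n1*n2 - U_X = 32 - 11 = 21.
Step 4: Ties are present, so use the tie-corrected normal approximation (with continuity correction) for the p-value.
Step 5: p-value = 0.443097; compare to alpha = 0.1. fail to reject H0.

U_X = 11, p = 0.443097, fail to reject H0 at alpha = 0.1.


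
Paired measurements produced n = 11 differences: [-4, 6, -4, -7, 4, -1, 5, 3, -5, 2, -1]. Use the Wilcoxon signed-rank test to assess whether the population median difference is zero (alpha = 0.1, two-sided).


Step 1: Drop any zero differences (none here) and take |d_i|.
|d| = [4, 6, 4, 7, 4, 1, 5, 3, 5, 2, 1]
Step 2: Midrank |d_i| (ties get averaged ranks).
ranks: |4|->6, |6|->10, |4|->6, |7|->11, |4|->6, |1|->1.5, |5|->8.5, |3|->4, |5|->8.5, |2|->3, |1|->1.5
Step 3: Attach original signs; sum ranks with positive sign and with negative sign.
W+ = 10 + 6 + 8.5 + 4 + 3 = 31.5
W- = 6 + 6 + 11 + 1.5 + 8.5 + 1.5 = 34.5
(Check: W+ + W- = 66 should equal n(n+1)/2 = 66.)
Step 4: Test statistic W = min(W+, W-) = 31.5.
Step 5: Ties in |d|, so use the tie-corrected normal approximation.
        E[W] = n(n+1)/4 = 11*12/4 = 33.
        Tie groups: |d|=1 (t=2), |d|=4 (t=3), |d|=5 (t=2); sum(t^3 - t) = 36.
        Var[W] = n(n+1)(2n+1)/24 - sum(t^3-t)/48 = 3036/24 - 36/48 = 125.75.
        z = (W - E[W]) / sqrt(Var[W]) = (31.5 - 33) / 11.2138 = -0.1338.
        Two-sided p = 2*Phi(z) = 0.893590.
Step 6: alpha = 0.1. fail to reject H0.

W+ = 31.5, W- = 34.5, W = min = 31.5, p = 0.893590, fail to reject H0.


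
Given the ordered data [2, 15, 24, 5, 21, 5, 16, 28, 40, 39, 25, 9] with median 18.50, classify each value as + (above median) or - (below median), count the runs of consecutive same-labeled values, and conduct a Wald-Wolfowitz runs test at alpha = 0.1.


Step 1: Compute median = 18.50; label A = above, B = below.
Labels in order: BBABABBAAAAB  (n_A = 6, n_B = 6)
Step 2: Count runs R = 7.
Step 3: Under H0 (random ordering), E[R] = 2*n_A*n_B/(n_A+n_B) + 1 = 2*6*6/12 + 1 = 7.0000.
        Var[R] = 2*n_A*n_B*(2*n_A*n_B - n_A - n_B) / ((n_A+n_B)^2 * (n_A+n_B-1)) = 4320/1584 = 2.7273.
        SD[R] = 1.6514.
Step 4: R = E[R], so z = 0 with no continuity correction.
Step 5: Two-sided p-value via normal approximation = 2*(1 - Phi(|z|)) = 1.000000.
Step 6: alpha = 0.1. fail to reject H0.

R = 7, z = 0.0000, p = 1.000000, fail to reject H0.


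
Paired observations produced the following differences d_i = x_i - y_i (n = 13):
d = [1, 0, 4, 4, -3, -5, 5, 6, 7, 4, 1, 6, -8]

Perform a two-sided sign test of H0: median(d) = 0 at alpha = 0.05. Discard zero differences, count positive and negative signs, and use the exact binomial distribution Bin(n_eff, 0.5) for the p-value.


Step 1: Discard zero differences. Original n = 13; n_eff = number of nonzero differences = 12.
Nonzero differences (with sign): +1, +4, +4, -3, -5, +5, +6, +7, +4, +1, +6, -8
Step 2: Count signs: positive = 9, negative = 3.
Step 3: Under H0: P(positive) = 0.5, so the number of positives S ~ Bin(12, 0.5).
Step 4: Two-sided exact p-value = sum of Bin(12,0.5) probabilities at or below the observed probability = 0.145996.
Step 5: alpha = 0.05. fail to reject H0.

n_eff = 12, pos = 9, neg = 3, p = 0.145996, fail to reject H0.


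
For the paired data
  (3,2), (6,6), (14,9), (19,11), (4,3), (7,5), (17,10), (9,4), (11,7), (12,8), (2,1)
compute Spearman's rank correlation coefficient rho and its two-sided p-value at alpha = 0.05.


Step 1: Rank x and y separately (midranks; no ties here).
rank(x): 3->2, 6->4, 14->9, 19->11, 4->3, 7->5, 17->10, 9->6, 11->7, 12->8, 2->1
rank(y): 2->2, 6->6, 9->9, 11->11, 3->3, 5->5, 10->10, 4->4, 7->7, 8->8, 1->1
Step 2: d_i = R_x(i) - R_y(i); compute d_i^2.
  (2-2)^2=0, (4-6)^2=4, (9-9)^2=0, (11-11)^2=0, (3-3)^2=0, (5-5)^2=0, (10-10)^2=0, (6-4)^2=4, (7-7)^2=0, (8-8)^2=0, (1-1)^2=0
sum(d^2) = 8.
Step 3: rho = 1 - 6*8 / (11*(11^2 - 1)) = 1 - 48/1320 = 0.963636.
Step 4: Under H0, t = rho * sqrt((n-2)/(1-rho^2)) = 10.8186 ~ t(9).
Step 5: Two-sided p-value from the t-distribution with 9 df = 0.000002.
Step 6: alpha = 0.05. reject H0.

rho = 0.9636, p = 0.000002, reject H0 at alpha = 0.05.


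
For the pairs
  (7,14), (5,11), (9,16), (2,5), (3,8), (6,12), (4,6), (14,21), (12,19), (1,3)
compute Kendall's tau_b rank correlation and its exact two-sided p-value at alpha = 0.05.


Step 1: Enumerate the 45 unordered pairs (i,j) with i<j and classify each by sign(x_j-x_i) * sign(y_j-y_i).
  (1,2):dx=-2,dy=-3->C; (1,3):dx=+2,dy=+2->C; (1,4):dx=-5,dy=-9->C; (1,5):dx=-4,dy=-6->C
  (1,6):dx=-1,dy=-2->C; (1,7):dx=-3,dy=-8->C; (1,8):dx=+7,dy=+7->C; (1,9):dx=+5,dy=+5->C
  (1,10):dx=-6,dy=-11->C; (2,3):dx=+4,dy=+5->C; (2,4):dx=-3,dy=-6->C; (2,5):dx=-2,dy=-3->C
  (2,6):dx=+1,dy=+1->C; (2,7):dx=-1,dy=-5->C; (2,8):dx=+9,dy=+10->C; (2,9):dx=+7,dy=+8->C
  (2,10):dx=-4,dy=-8->C; (3,4):dx=-7,dy=-11->C; (3,5):dx=-6,dy=-8->C; (3,6):dx=-3,dy=-4->C
  (3,7):dx=-5,dy=-10->C; (3,8):dx=+5,dy=+5->C; (3,9):dx=+3,dy=+3->C; (3,10):dx=-8,dy=-13->C
  (4,5):dx=+1,dy=+3->C; (4,6):dx=+4,dy=+7->C; (4,7):dx=+2,dy=+1->C; (4,8):dx=+12,dy=+16->C
  (4,9):dx=+10,dy=+14->C; (4,10):dx=-1,dy=-2->C; (5,6):dx=+3,dy=+4->C; (5,7):dx=+1,dy=-2->D
  (5,8):dx=+11,dy=+13->C; (5,9):dx=+9,dy=+11->C; (5,10):dx=-2,dy=-5->C; (6,7):dx=-2,dy=-6->C
  (6,8):dx=+8,dy=+9->C; (6,9):dx=+6,dy=+7->C; (6,10):dx=-5,dy=-9->C; (7,8):dx=+10,dy=+15->C
  (7,9):dx=+8,dy=+13->C; (7,10):dx=-3,dy=-3->C; (8,9):dx=-2,dy=-2->C; (8,10):dx=-13,dy=-18->C
  (9,10):dx=-11,dy=-16->C
Step 2: C = 44, D = 1, total pairs = 45.
Step 3: tau = (C - D)/(n(n-1)/2) = (44 - 1)/45 = 0.955556.
Step 4: Exact two-sided p-value (enumerate n! = 3628800 permutations of y under H0): p = 0.000006.
Step 5: alpha = 0.05. reject H0.

tau_b = 0.9556 (C=44, D=1), p = 0.000006, reject H0.


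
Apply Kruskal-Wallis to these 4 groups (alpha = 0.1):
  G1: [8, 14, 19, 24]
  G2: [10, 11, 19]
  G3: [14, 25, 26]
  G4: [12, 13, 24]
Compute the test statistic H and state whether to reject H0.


Step 1: Combine all N = 13 observations and assign midranks.
sorted (value, group, rank): (8,G1,1), (10,G2,2), (11,G2,3), (12,G4,4), (13,G4,5), (14,G1,6.5), (14,G3,6.5), (19,G1,8.5), (19,G2,8.5), (24,G1,10.5), (24,G4,10.5), (25,G3,12), (26,G3,13)
Step 2: Sum ranks within each group.
R_1 = 26.5 (n_1 = 4)
R_2 = 13.5 (n_2 = 3)
R_3 = 31.5 (n_3 = 3)
R_4 = 19.5 (n_4 = 3)
Step 3: H = 12/(N(N+1)) * sum(R_i^2/n_i) - 3(N+1)
     = 12/(13*14) * (26.5^2/4 + 13.5^2/3 + 31.5^2/3 + 19.5^2/3) - 3*14
     = 0.065934 * 693.812 - 42
     = 3.745879.
Step 4: Ties present; correction factor C = 1 - 18/(13^3 - 13) = 0.991758. Corrected H = 3.745879 / 0.991758 = 3.777008.
Step 5: Under H0, H ~ chi^2(3); p-value = 0.286572.
Step 6: alpha = 0.1. fail to reject H0.

H = 3.7770, df = 3, p = 0.286572, fail to reject H0.


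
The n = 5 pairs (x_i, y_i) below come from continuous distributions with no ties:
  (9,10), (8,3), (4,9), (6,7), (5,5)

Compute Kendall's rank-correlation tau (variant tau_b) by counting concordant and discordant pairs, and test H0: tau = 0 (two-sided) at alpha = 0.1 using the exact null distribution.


Step 1: Enumerate the 10 unordered pairs (i,j) with i<j and classify each by sign(x_j-x_i) * sign(y_j-y_i).
  (1,2):dx=-1,dy=-7->C; (1,3):dx=-5,dy=-1->C; (1,4):dx=-3,dy=-3->C; (1,5):dx=-4,dy=-5->C
  (2,3):dx=-4,dy=+6->D; (2,4):dx=-2,dy=+4->D; (2,5):dx=-3,dy=+2->D; (3,4):dx=+2,dy=-2->D
  (3,5):dx=+1,dy=-4->D; (4,5):dx=-1,dy=-2->C
Step 2: C = 5, D = 5, total pairs = 10.
Step 3: tau = (C - D)/(n(n-1)/2) = (5 - 5)/10 = 0.000000.
Step 4: Exact two-sided p-value (enumerate n! = 120 permutations of y under H0): p = 1.000000.
Step 5: alpha = 0.1. fail to reject H0.

tau_b = 0.0000 (C=5, D=5), p = 1.000000, fail to reject H0.


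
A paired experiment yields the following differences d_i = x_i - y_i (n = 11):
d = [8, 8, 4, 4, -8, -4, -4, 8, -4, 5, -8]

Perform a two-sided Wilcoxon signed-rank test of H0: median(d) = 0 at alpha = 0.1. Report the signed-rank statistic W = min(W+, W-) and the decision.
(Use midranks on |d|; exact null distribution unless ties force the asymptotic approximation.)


Step 1: Drop any zero differences (none here) and take |d_i|.
|d| = [8, 8, 4, 4, 8, 4, 4, 8, 4, 5, 8]
Step 2: Midrank |d_i| (ties get averaged ranks).
ranks: |8|->9, |8|->9, |4|->3, |4|->3, |8|->9, |4|->3, |4|->3, |8|->9, |4|->3, |5|->6, |8|->9
Step 3: Attach original signs; sum ranks with positive sign and with negative sign.
W+ = 9 + 9 + 3 + 3 + 9 + 6 = 39
W- = 9 + 3 + 3 + 3 + 9 = 27
(Check: W+ + W- = 66 should equal n(n+1)/2 = 66.)
Step 4: Test statistic W = min(W+, W-) = 27.
Step 5: Ties in |d|, so use the tie-corrected normal approximation.
        E[W] = n(n+1)/4 = 11*12/4 = 33.
        Tie groups: |d|=4 (t=5), |d|=8 (t=5); sum(t^3 - t) = 240.
        Var[W] = n(n+1)(2n+1)/24 - sum(t^3-t)/48 = 3036/24 - 240/48 = 121.5.
        z = (W - E[W]) / sqrt(Var[W]) = (27 - 33) / 11.0227 = -0.5443.
        Two-sided p = 2*Phi(z) = 0.586214.
Step 6: alpha = 0.1. fail to reject H0.

W+ = 39, W- = 27, W = min = 27, p = 0.586214, fail to reject H0.


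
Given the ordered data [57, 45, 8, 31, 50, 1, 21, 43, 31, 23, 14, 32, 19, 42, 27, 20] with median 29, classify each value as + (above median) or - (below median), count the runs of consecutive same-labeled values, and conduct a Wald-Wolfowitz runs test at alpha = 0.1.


Step 1: Compute median = 29; label A = above, B = below.
Labels in order: AABAABBAABBABABB  (n_A = 8, n_B = 8)
Step 2: Count runs R = 10.
Step 3: Under H0 (random ordering), E[R] = 2*n_A*n_B/(n_A+n_B) + 1 = 2*8*8/16 + 1 = 9.0000.
        Var[R] = 2*n_A*n_B*(2*n_A*n_B - n_A - n_B) / ((n_A+n_B)^2 * (n_A+n_B-1)) = 14336/3840 = 3.7333.
        SD[R] = 1.9322.
Step 4: Continuity-corrected z = (R - 0.5 - E[R]) / SD[R] = (10 - 0.5 - 9.0000) / 1.9322 = 0.2588.
Step 5: Two-sided p-value via normal approximation = 2*(1 - Phi(|z|)) = 0.795809.
Step 6: alpha = 0.1. fail to reject H0.

R = 10, z = 0.2588, p = 0.795809, fail to reject H0.


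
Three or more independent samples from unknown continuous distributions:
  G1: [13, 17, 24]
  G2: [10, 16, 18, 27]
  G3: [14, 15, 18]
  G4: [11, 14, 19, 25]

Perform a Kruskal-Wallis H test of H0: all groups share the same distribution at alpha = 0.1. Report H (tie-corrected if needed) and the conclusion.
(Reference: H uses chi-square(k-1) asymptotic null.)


Step 1: Combine all N = 14 observations and assign midranks.
sorted (value, group, rank): (10,G2,1), (11,G4,2), (13,G1,3), (14,G3,4.5), (14,G4,4.5), (15,G3,6), (16,G2,7), (17,G1,8), (18,G2,9.5), (18,G3,9.5), (19,G4,11), (24,G1,12), (25,G4,13), (27,G2,14)
Step 2: Sum ranks within each group.
R_1 = 23 (n_1 = 3)
R_2 = 31.5 (n_2 = 4)
R_3 = 20 (n_3 = 3)
R_4 = 30.5 (n_4 = 4)
Step 3: H = 12/(N(N+1)) * sum(R_i^2/n_i) - 3(N+1)
     = 12/(14*15) * (23^2/3 + 31.5^2/4 + 20^2/3 + 30.5^2/4) - 3*15
     = 0.057143 * 790.292 - 45
     = 0.159524.
Step 4: Ties present; correction factor C = 1 - 12/(14^3 - 14) = 0.995604. Corrected H = 0.159524 / 0.995604 = 0.160228.
Step 5: Under H0, H ~ chi^2(3); p-value = 0.983739.
Step 6: alpha = 0.1. fail to reject H0.

H = 0.1602, df = 3, p = 0.983739, fail to reject H0.


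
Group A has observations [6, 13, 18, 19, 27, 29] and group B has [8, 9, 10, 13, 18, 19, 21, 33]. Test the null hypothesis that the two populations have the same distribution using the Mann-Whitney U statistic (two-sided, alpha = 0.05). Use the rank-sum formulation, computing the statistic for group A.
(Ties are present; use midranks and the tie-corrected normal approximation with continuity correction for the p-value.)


Step 1: Combine and sort all 14 observations; assign midranks.
sorted (value, group): (6,X), (8,Y), (9,Y), (10,Y), (13,X), (13,Y), (18,X), (18,Y), (19,X), (19,Y), (21,Y), (27,X), (29,X), (33,Y)
ranks: 6->1, 8->2, 9->3, 10->4, 13->5.5, 13->5.5, 18->7.5, 18->7.5, 19->9.5, 19->9.5, 21->11, 27->12, 29->13, 33->14
Step 2: Rank sum for X: R1 = 1 + 5.5 + 7.5 + 9.5 + 12 + 13 = 48.5.
Step 3: U_X = R1 - n1(n1+1)/2 = 48.5 - 6*7/2 = 48.5 - 21 = 27.5.
       U_Y = n1*n2 - U_X = 48 - 27.5 = 20.5.
Step 4: Ties are present, so use the tie-corrected normal approximation (with continuity correction) for the p-value.
Step 5: p-value = 0.697586; compare to alpha = 0.05. fail to reject H0.

U_X = 27.5, p = 0.697586, fail to reject H0 at alpha = 0.05.


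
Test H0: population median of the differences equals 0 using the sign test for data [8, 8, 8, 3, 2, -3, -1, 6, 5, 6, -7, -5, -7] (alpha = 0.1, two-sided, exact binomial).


Step 1: Discard zero differences. Original n = 13; n_eff = number of nonzero differences = 13.
Nonzero differences (with sign): +8, +8, +8, +3, +2, -3, -1, +6, +5, +6, -7, -5, -7
Step 2: Count signs: positive = 8, negative = 5.
Step 3: Under H0: P(positive) = 0.5, so the number of positives S ~ Bin(13, 0.5).
Step 4: Two-sided exact p-value = sum of Bin(13,0.5) probabilities at or below the observed probability = 0.581055.
Step 5: alpha = 0.1. fail to reject H0.

n_eff = 13, pos = 8, neg = 5, p = 0.581055, fail to reject H0.


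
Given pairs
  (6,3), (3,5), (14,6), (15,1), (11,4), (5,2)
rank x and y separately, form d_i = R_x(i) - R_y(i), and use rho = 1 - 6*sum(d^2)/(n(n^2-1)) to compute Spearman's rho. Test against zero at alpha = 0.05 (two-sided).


Step 1: Rank x and y separately (midranks; no ties here).
rank(x): 6->3, 3->1, 14->5, 15->6, 11->4, 5->2
rank(y): 3->3, 5->5, 6->6, 1->1, 4->4, 2->2
Step 2: d_i = R_x(i) - R_y(i); compute d_i^2.
  (3-3)^2=0, (1-5)^2=16, (5-6)^2=1, (6-1)^2=25, (4-4)^2=0, (2-2)^2=0
sum(d^2) = 42.
Step 3: rho = 1 - 6*42 / (6*(6^2 - 1)) = 1 - 252/210 = -0.200000.
Step 4: Under H0, t = rho * sqrt((n-2)/(1-rho^2)) = -0.4082 ~ t(4).
Step 5: Two-sided p-value from the t-distribution with 4 df = 0.704000.
Step 6: alpha = 0.05. fail to reject H0.

rho = -0.2000, p = 0.704000, fail to reject H0 at alpha = 0.05.


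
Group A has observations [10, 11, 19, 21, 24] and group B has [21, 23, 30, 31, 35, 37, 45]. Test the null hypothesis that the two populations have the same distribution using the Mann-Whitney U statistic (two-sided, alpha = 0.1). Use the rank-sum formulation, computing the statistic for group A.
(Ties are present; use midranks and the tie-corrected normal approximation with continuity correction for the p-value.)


Step 1: Combine and sort all 12 observations; assign midranks.
sorted (value, group): (10,X), (11,X), (19,X), (21,X), (21,Y), (23,Y), (24,X), (30,Y), (31,Y), (35,Y), (37,Y), (45,Y)
ranks: 10->1, 11->2, 19->3, 21->4.5, 21->4.5, 23->6, 24->7, 30->8, 31->9, 35->10, 37->11, 45->12
Step 2: Rank sum for X: R1 = 1 + 2 + 3 + 4.5 + 7 = 17.5.
Step 3: U_X = R1 - n1(n1+1)/2 = 17.5 - 5*6/2 = 17.5 - 15 = 2.5.
       U_Y = n1*n2 - U_X = 35 - 2.5 = 32.5.
Step 4: Ties are present, so use the tie-corrected normal approximation (with continuity correction) for the p-value.
Step 5: p-value = 0.018328; compare to alpha = 0.1. reject H0.

U_X = 2.5, p = 0.018328, reject H0 at alpha = 0.1.


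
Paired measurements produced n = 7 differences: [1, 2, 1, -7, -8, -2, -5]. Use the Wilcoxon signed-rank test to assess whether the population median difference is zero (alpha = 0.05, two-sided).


Step 1: Drop any zero differences (none here) and take |d_i|.
|d| = [1, 2, 1, 7, 8, 2, 5]
Step 2: Midrank |d_i| (ties get averaged ranks).
ranks: |1|->1.5, |2|->3.5, |1|->1.5, |7|->6, |8|->7, |2|->3.5, |5|->5
Step 3: Attach original signs; sum ranks with positive sign and with negative sign.
W+ = 1.5 + 3.5 + 1.5 = 6.5
W- = 6 + 7 + 3.5 + 5 = 21.5
(Check: W+ + W- = 28 should equal n(n+1)/2 = 28.)
Step 4: Test statistic W = min(W+, W-) = 6.5.
Step 5: Ties in |d|, so use the tie-corrected normal approximation.
        E[W] = n(n+1)/4 = 7*8/4 = 14.
        Tie groups: |d|=1 (t=2), |d|=2 (t=2); sum(t^3 - t) = 12.
        Var[W] = n(n+1)(2n+1)/24 - sum(t^3-t)/48 = 840/24 - 12/48 = 34.75.
        z = (W - E[W]) / sqrt(Var[W]) = (6.5 - 14) / 5.8949 = -1.2723.
        Two-sided p = 2*Phi(z) = 0.203272.
Step 6: alpha = 0.05. fail to reject H0.

W+ = 6.5, W- = 21.5, W = min = 6.5, p = 0.203272, fail to reject H0.


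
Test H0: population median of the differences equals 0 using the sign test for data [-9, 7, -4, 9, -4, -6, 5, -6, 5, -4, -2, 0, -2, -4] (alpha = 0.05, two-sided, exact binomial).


Step 1: Discard zero differences. Original n = 14; n_eff = number of nonzero differences = 13.
Nonzero differences (with sign): -9, +7, -4, +9, -4, -6, +5, -6, +5, -4, -2, -2, -4
Step 2: Count signs: positive = 4, negative = 9.
Step 3: Under H0: P(positive) = 0.5, so the number of positives S ~ Bin(13, 0.5).
Step 4: Two-sided exact p-value = sum of Bin(13,0.5) probabilities at or below the observed probability = 0.266846.
Step 5: alpha = 0.05. fail to reject H0.

n_eff = 13, pos = 4, neg = 9, p = 0.266846, fail to reject H0.


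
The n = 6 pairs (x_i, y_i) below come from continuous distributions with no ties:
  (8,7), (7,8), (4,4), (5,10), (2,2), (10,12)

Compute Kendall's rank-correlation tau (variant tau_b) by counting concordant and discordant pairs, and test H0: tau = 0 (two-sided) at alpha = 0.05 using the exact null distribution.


Step 1: Enumerate the 15 unordered pairs (i,j) with i<j and classify each by sign(x_j-x_i) * sign(y_j-y_i).
  (1,2):dx=-1,dy=+1->D; (1,3):dx=-4,dy=-3->C; (1,4):dx=-3,dy=+3->D; (1,5):dx=-6,dy=-5->C
  (1,6):dx=+2,dy=+5->C; (2,3):dx=-3,dy=-4->C; (2,4):dx=-2,dy=+2->D; (2,5):dx=-5,dy=-6->C
  (2,6):dx=+3,dy=+4->C; (3,4):dx=+1,dy=+6->C; (3,5):dx=-2,dy=-2->C; (3,6):dx=+6,dy=+8->C
  (4,5):dx=-3,dy=-8->C; (4,6):dx=+5,dy=+2->C; (5,6):dx=+8,dy=+10->C
Step 2: C = 12, D = 3, total pairs = 15.
Step 3: tau = (C - D)/(n(n-1)/2) = (12 - 3)/15 = 0.600000.
Step 4: Exact two-sided p-value (enumerate n! = 720 permutations of y under H0): p = 0.136111.
Step 5: alpha = 0.05. fail to reject H0.

tau_b = 0.6000 (C=12, D=3), p = 0.136111, fail to reject H0.


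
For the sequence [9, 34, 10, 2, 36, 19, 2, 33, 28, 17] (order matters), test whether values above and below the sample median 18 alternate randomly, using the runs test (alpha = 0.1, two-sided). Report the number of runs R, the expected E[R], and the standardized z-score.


Step 1: Compute median = 18; label A = above, B = below.
Labels in order: BABBAABAAB  (n_A = 5, n_B = 5)
Step 2: Count runs R = 7.
Step 3: Under H0 (random ordering), E[R] = 2*n_A*n_B/(n_A+n_B) + 1 = 2*5*5/10 + 1 = 6.0000.
        Var[R] = 2*n_A*n_B*(2*n_A*n_B - n_A - n_B) / ((n_A+n_B)^2 * (n_A+n_B-1)) = 2000/900 = 2.2222.
        SD[R] = 1.4907.
Step 4: Continuity-corrected z = (R - 0.5 - E[R]) / SD[R] = (7 - 0.5 - 6.0000) / 1.4907 = 0.3354.
Step 5: Two-sided p-value via normal approximation = 2*(1 - Phi(|z|)) = 0.737316.
Step 6: alpha = 0.1. fail to reject H0.

R = 7, z = 0.3354, p = 0.737316, fail to reject H0.


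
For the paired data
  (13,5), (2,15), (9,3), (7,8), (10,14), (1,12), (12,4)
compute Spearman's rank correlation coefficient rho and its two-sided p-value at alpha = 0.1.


Step 1: Rank x and y separately (midranks; no ties here).
rank(x): 13->7, 2->2, 9->4, 7->3, 10->5, 1->1, 12->6
rank(y): 5->3, 15->7, 3->1, 8->4, 14->6, 12->5, 4->2
Step 2: d_i = R_x(i) - R_y(i); compute d_i^2.
  (7-3)^2=16, (2-7)^2=25, (4-1)^2=9, (3-4)^2=1, (5-6)^2=1, (1-5)^2=16, (6-2)^2=16
sum(d^2) = 84.
Step 3: rho = 1 - 6*84 / (7*(7^2 - 1)) = 1 - 504/336 = -0.500000.
Step 4: Under H0, t = rho * sqrt((n-2)/(1-rho^2)) = -1.2910 ~ t(5).
Step 5: Two-sided p-value from the t-distribution with 5 df = 0.253170.
Step 6: alpha = 0.1. fail to reject H0.

rho = -0.5000, p = 0.253170, fail to reject H0 at alpha = 0.1.


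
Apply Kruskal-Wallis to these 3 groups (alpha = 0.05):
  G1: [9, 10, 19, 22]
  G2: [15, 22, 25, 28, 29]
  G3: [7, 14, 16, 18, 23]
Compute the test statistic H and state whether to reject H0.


Step 1: Combine all N = 14 observations and assign midranks.
sorted (value, group, rank): (7,G3,1), (9,G1,2), (10,G1,3), (14,G3,4), (15,G2,5), (16,G3,6), (18,G3,7), (19,G1,8), (22,G1,9.5), (22,G2,9.5), (23,G3,11), (25,G2,12), (28,G2,13), (29,G2,14)
Step 2: Sum ranks within each group.
R_1 = 22.5 (n_1 = 4)
R_2 = 53.5 (n_2 = 5)
R_3 = 29 (n_3 = 5)
Step 3: H = 12/(N(N+1)) * sum(R_i^2/n_i) - 3(N+1)
     = 12/(14*15) * (22.5^2/4 + 53.5^2/5 + 29^2/5) - 3*15
     = 0.057143 * 867.213 - 45
     = 4.555000.
Step 4: Ties present; correction factor C = 1 - 6/(14^3 - 14) = 0.997802. Corrected H = 4.555000 / 0.997802 = 4.565033.
Step 5: Under H0, H ~ chi^2(2); p-value = 0.102027.
Step 6: alpha = 0.05. fail to reject H0.

H = 4.5650, df = 2, p = 0.102027, fail to reject H0.


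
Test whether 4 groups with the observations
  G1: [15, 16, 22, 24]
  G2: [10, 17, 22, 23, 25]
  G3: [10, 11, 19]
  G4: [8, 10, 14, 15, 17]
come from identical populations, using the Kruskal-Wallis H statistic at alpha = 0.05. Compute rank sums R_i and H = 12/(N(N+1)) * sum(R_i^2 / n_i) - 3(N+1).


Step 1: Combine all N = 17 observations and assign midranks.
sorted (value, group, rank): (8,G4,1), (10,G2,3), (10,G3,3), (10,G4,3), (11,G3,5), (14,G4,6), (15,G1,7.5), (15,G4,7.5), (16,G1,9), (17,G2,10.5), (17,G4,10.5), (19,G3,12), (22,G1,13.5), (22,G2,13.5), (23,G2,15), (24,G1,16), (25,G2,17)
Step 2: Sum ranks within each group.
R_1 = 46 (n_1 = 4)
R_2 = 59 (n_2 = 5)
R_3 = 20 (n_3 = 3)
R_4 = 28 (n_4 = 5)
Step 3: H = 12/(N(N+1)) * sum(R_i^2/n_i) - 3(N+1)
     = 12/(17*18) * (46^2/4 + 59^2/5 + 20^2/3 + 28^2/5) - 3*18
     = 0.039216 * 1515.33 - 54
     = 5.424837.
Step 4: Ties present; correction factor C = 1 - 42/(17^3 - 17) = 0.991422. Corrected H = 5.424837 / 0.991422 = 5.471776.
Step 5: Under H0, H ~ chi^2(3); p-value = 0.140337.
Step 6: alpha = 0.05. fail to reject H0.

H = 5.4718, df = 3, p = 0.140337, fail to reject H0.


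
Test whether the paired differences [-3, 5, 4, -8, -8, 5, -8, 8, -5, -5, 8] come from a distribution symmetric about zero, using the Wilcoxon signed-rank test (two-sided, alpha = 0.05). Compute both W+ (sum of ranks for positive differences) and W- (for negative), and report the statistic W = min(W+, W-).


Step 1: Drop any zero differences (none here) and take |d_i|.
|d| = [3, 5, 4, 8, 8, 5, 8, 8, 5, 5, 8]
Step 2: Midrank |d_i| (ties get averaged ranks).
ranks: |3|->1, |5|->4.5, |4|->2, |8|->9, |8|->9, |5|->4.5, |8|->9, |8|->9, |5|->4.5, |5|->4.5, |8|->9
Step 3: Attach original signs; sum ranks with positive sign and with negative sign.
W+ = 4.5 + 2 + 4.5 + 9 + 9 = 29
W- = 1 + 9 + 9 + 9 + 4.5 + 4.5 = 37
(Check: W+ + W- = 66 should equal n(n+1)/2 = 66.)
Step 4: Test statistic W = min(W+, W-) = 29.
Step 5: Ties in |d|, so use the tie-corrected normal approximation.
        E[W] = n(n+1)/4 = 11*12/4 = 33.
        Tie groups: |d|=5 (t=4), |d|=8 (t=5); sum(t^3 - t) = 180.
        Var[W] = n(n+1)(2n+1)/24 - sum(t^3-t)/48 = 3036/24 - 180/48 = 122.75.
        z = (W - E[W]) / sqrt(Var[W]) = (29 - 33) / 11.0793 = -0.3610.
        Two-sided p = 2*Phi(z) = 0.718073.
Step 6: alpha = 0.05. fail to reject H0.

W+ = 29, W- = 37, W = min = 29, p = 0.718073, fail to reject H0.


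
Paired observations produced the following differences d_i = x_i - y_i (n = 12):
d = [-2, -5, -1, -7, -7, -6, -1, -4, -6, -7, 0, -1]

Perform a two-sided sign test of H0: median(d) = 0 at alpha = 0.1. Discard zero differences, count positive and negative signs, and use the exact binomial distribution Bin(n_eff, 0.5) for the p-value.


Step 1: Discard zero differences. Original n = 12; n_eff = number of nonzero differences = 11.
Nonzero differences (with sign): -2, -5, -1, -7, -7, -6, -1, -4, -6, -7, -1
Step 2: Count signs: positive = 0, negative = 11.
Step 3: Under H0: P(positive) = 0.5, so the number of positives S ~ Bin(11, 0.5).
Step 4: Two-sided exact p-value = sum of Bin(11,0.5) probabilities at or below the observed probability = 0.000977.
Step 5: alpha = 0.1. reject H0.

n_eff = 11, pos = 0, neg = 11, p = 0.000977, reject H0.


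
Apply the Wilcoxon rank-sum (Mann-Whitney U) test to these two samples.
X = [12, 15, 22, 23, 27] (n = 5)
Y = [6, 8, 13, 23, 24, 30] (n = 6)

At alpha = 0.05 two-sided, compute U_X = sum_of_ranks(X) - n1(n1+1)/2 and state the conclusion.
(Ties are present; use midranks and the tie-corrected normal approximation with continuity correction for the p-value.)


Step 1: Combine and sort all 11 observations; assign midranks.
sorted (value, group): (6,Y), (8,Y), (12,X), (13,Y), (15,X), (22,X), (23,X), (23,Y), (24,Y), (27,X), (30,Y)
ranks: 6->1, 8->2, 12->3, 13->4, 15->5, 22->6, 23->7.5, 23->7.5, 24->9, 27->10, 30->11
Step 2: Rank sum for X: R1 = 3 + 5 + 6 + 7.5 + 10 = 31.5.
Step 3: U_X = R1 - n1(n1+1)/2 = 31.5 - 5*6/2 = 31.5 - 15 = 16.5.
       U_Y = n1*n2 - U_X = 30 - 16.5 = 13.5.
Step 4: Ties are present, so use the tie-corrected normal approximation (with continuity correction) for the p-value.
Step 5: p-value = 0.854805; compare to alpha = 0.05. fail to reject H0.

U_X = 16.5, p = 0.854805, fail to reject H0 at alpha = 0.05.


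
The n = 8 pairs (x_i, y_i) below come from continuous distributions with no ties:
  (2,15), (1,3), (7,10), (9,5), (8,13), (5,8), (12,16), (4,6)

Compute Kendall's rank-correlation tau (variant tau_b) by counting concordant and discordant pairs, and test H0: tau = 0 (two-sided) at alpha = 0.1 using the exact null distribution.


Step 1: Enumerate the 28 unordered pairs (i,j) with i<j and classify each by sign(x_j-x_i) * sign(y_j-y_i).
  (1,2):dx=-1,dy=-12->C; (1,3):dx=+5,dy=-5->D; (1,4):dx=+7,dy=-10->D; (1,5):dx=+6,dy=-2->D
  (1,6):dx=+3,dy=-7->D; (1,7):dx=+10,dy=+1->C; (1,8):dx=+2,dy=-9->D; (2,3):dx=+6,dy=+7->C
  (2,4):dx=+8,dy=+2->C; (2,5):dx=+7,dy=+10->C; (2,6):dx=+4,dy=+5->C; (2,7):dx=+11,dy=+13->C
  (2,8):dx=+3,dy=+3->C; (3,4):dx=+2,dy=-5->D; (3,5):dx=+1,dy=+3->C; (3,6):dx=-2,dy=-2->C
  (3,7):dx=+5,dy=+6->C; (3,8):dx=-3,dy=-4->C; (4,5):dx=-1,dy=+8->D; (4,6):dx=-4,dy=+3->D
  (4,7):dx=+3,dy=+11->C; (4,8):dx=-5,dy=+1->D; (5,6):dx=-3,dy=-5->C; (5,7):dx=+4,dy=+3->C
  (5,8):dx=-4,dy=-7->C; (6,7):dx=+7,dy=+8->C; (6,8):dx=-1,dy=-2->C; (7,8):dx=-8,dy=-10->C
Step 2: C = 19, D = 9, total pairs = 28.
Step 3: tau = (C - D)/(n(n-1)/2) = (19 - 9)/28 = 0.357143.
Step 4: Exact two-sided p-value (enumerate n! = 40320 permutations of y under H0): p = 0.275099.
Step 5: alpha = 0.1. fail to reject H0.

tau_b = 0.3571 (C=19, D=9), p = 0.275099, fail to reject H0.


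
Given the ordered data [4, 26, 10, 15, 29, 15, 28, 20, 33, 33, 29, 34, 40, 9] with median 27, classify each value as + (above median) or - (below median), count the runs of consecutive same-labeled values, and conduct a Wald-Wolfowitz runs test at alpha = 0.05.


Step 1: Compute median = 27; label A = above, B = below.
Labels in order: BBBBABABAAAAAB  (n_A = 7, n_B = 7)
Step 2: Count runs R = 7.
Step 3: Under H0 (random ordering), E[R] = 2*n_A*n_B/(n_A+n_B) + 1 = 2*7*7/14 + 1 = 8.0000.
        Var[R] = 2*n_A*n_B*(2*n_A*n_B - n_A - n_B) / ((n_A+n_B)^2 * (n_A+n_B-1)) = 8232/2548 = 3.2308.
        SD[R] = 1.7974.
Step 4: Continuity-corrected z = (R + 0.5 - E[R]) / SD[R] = (7 + 0.5 - 8.0000) / 1.7974 = -0.2782.
Step 5: Two-sided p-value via normal approximation = 2*(1 - Phi(|z|)) = 0.780879.
Step 6: alpha = 0.05. fail to reject H0.

R = 7, z = -0.2782, p = 0.780879, fail to reject H0.


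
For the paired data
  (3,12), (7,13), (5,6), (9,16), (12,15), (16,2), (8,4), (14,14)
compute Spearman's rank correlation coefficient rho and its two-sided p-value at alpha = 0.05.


Step 1: Rank x and y separately (midranks; no ties here).
rank(x): 3->1, 7->3, 5->2, 9->5, 12->6, 16->8, 8->4, 14->7
rank(y): 12->4, 13->5, 6->3, 16->8, 15->7, 2->1, 4->2, 14->6
Step 2: d_i = R_x(i) - R_y(i); compute d_i^2.
  (1-4)^2=9, (3-5)^2=4, (2-3)^2=1, (5-8)^2=9, (6-7)^2=1, (8-1)^2=49, (4-2)^2=4, (7-6)^2=1
sum(d^2) = 78.
Step 3: rho = 1 - 6*78 / (8*(8^2 - 1)) = 1 - 468/504 = 0.071429.
Step 4: Under H0, t = rho * sqrt((n-2)/(1-rho^2)) = 0.1754 ~ t(6).
Step 5: Two-sided p-value from the t-distribution with 6 df = 0.866526.
Step 6: alpha = 0.05. fail to reject H0.

rho = 0.0714, p = 0.866526, fail to reject H0 at alpha = 0.05.
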